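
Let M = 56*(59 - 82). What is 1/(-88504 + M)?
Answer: -1/89792 ≈ -1.1137e-5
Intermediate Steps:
M = -1288 (M = 56*(-23) = -1288)
1/(-88504 + M) = 1/(-88504 - 1288) = 1/(-89792) = -1/89792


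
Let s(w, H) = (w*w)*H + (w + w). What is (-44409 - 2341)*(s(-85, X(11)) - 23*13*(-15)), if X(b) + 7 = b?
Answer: -1552801250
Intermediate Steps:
X(b) = -7 + b
s(w, H) = 2*w + H*w² (s(w, H) = w²*H + 2*w = H*w² + 2*w = 2*w + H*w²)
(-44409 - 2341)*(s(-85, X(11)) - 23*13*(-15)) = (-44409 - 2341)*(-85*(2 + (-7 + 11)*(-85)) - 23*13*(-15)) = -46750*(-85*(2 + 4*(-85)) - 299*(-15)) = -46750*(-85*(2 - 340) + 4485) = -46750*(-85*(-338) + 4485) = -46750*(28730 + 4485) = -46750*33215 = -1552801250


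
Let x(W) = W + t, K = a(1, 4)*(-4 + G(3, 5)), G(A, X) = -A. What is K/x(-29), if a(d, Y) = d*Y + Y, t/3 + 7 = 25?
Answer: -56/25 ≈ -2.2400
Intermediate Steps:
t = 54 (t = -21 + 3*25 = -21 + 75 = 54)
a(d, Y) = Y + Y*d (a(d, Y) = Y*d + Y = Y + Y*d)
K = -56 (K = (4*(1 + 1))*(-4 - 1*3) = (4*2)*(-4 - 3) = 8*(-7) = -56)
x(W) = 54 + W (x(W) = W + 54 = 54 + W)
K/x(-29) = -56/(54 - 29) = -56/25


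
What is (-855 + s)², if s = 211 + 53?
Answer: 349281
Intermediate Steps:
s = 264
(-855 + s)² = (-855 + 264)² = (-591)² = 349281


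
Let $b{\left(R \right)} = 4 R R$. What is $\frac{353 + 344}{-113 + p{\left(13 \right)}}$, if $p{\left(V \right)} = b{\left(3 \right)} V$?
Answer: $\frac{697}{355} \approx 1.9634$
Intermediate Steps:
$b{\left(R \right)} = 4 R^{2}$
$p{\left(V \right)} = 36 V$ ($p{\left(V \right)} = 4 \cdot 3^{2} V = 4 \cdot 9 V = 36 V$)
$\frac{353 + 344}{-113 + p{\left(13 \right)}} = \frac{353 + 344}{-113 + 36 \cdot 13} = \frac{697}{-113 + 468} = \frac{697}{355}$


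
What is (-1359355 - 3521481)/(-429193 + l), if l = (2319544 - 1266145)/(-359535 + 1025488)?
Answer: 1625203688354/142910656265 ≈ 11.372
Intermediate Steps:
l = 1053399/665953 ≈ 1.5818
(-1359355 - 3521481)/(-429193 + l) = (-1359355 - 3521481)/(-429193 + 1053399/665953) = -4880836/(-285821312530/665953) = -4880836*(-665953/285821312530) = 1625203688354/142910656265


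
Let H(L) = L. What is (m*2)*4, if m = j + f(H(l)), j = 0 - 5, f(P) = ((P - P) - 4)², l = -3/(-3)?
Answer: 88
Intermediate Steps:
l = 1 (l = -3*(-⅓) = 1)
f(P) = 16 (f(P) = (0 - 4)² = (-4)² = 16)
j = -5
m = 11 (m = -5 + 16 = 11)
(m*2)*4 = (11*2)*4 = 22*4 = 88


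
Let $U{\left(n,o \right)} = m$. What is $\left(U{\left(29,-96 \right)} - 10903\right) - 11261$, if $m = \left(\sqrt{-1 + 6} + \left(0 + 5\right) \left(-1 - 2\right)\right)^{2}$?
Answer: $-22164 + \left(15 - \sqrt{5}\right)^{2} \approx -22001.0$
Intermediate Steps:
$m = \left(-15 + \sqrt{5}\right)^{2}$ ($m = \left(\sqrt{5} + 5 \left(-3\right)\right)^{2} = \left(\sqrt{5} - 15\right)^{2} = \left(-15 + \sqrt{5}\right)^{2} \approx 162.92$)
$U{\left(n,o \right)} = \left(15 - \sqrt{5}\right)^{2}$
$\left(U{\left(29,-96 \right)} - 10903\right) - 11261 = \left(\left(15 - \sqrt{5}\right)^{2} - 10903\right) - 11261 = \left(-10903 + \left(15 - \sqrt{5}\right)^{2}\right) - 11261 = -22164 + \left(15 - \sqrt{5}\right)^{2}$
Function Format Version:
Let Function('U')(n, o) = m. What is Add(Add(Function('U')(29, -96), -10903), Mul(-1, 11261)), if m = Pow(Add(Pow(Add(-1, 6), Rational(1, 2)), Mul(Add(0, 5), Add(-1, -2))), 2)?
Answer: Add(-22164, Pow(Add(15, Mul(-1, Pow(5, Rational(1, 2)))), 2)) ≈ -22001.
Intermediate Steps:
m = Pow(Add(-15, Pow(5, Rational(1, 2))), 2) (m = Pow(Add(Pow(5, Rational(1, 2)), Mul(5, -3)), 2) = Pow(Add(Pow(5, Rational(1, 2)), -15), 2) = Pow(Add(-15, Pow(5, Rational(1, 2))), 2) ≈ 162.92)
Function('U')(n, o) = Pow(Add(15, Mul(-1, Pow(5, Rational(1, 2)))), 2)
Add(Add(Function('U')(29, -96), -10903), Mul(-1, 11261)) = Add(Add(Pow(Add(15, Mul(-1, Pow(5, Rational(1, 2)))), 2), -10903), Mul(-1, 11261)) = Add(Add(-10903, Pow(Add(15, Mul(-1, Pow(5, Rational(1, 2)))), 2)), -11261) = Add(-22164, Pow(Add(15, Mul(-1, Pow(5, Rational(1, 2)))), 2))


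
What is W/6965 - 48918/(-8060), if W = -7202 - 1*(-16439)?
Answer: 1339239/181090 ≈ 7.3954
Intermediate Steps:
W = 9237 (W = -7202 + 16439 = 9237)
W/6965 - 48918/(-8060) = 9237/6965 - 48918/(-8060) = 9237*(1/6965) - 48918*(-1/8060) = 9237/6965 + 789/130 = 1339239/181090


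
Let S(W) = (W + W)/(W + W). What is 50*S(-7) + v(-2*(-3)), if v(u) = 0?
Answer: 50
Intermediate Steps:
S(W) = 1 (S(W) = (2*W)/((2*W)) = (2*W)*(1/(2*W)) = 1)
50*S(-7) + v(-2*(-3)) = 50*1 + 0 = 50 + 0 = 50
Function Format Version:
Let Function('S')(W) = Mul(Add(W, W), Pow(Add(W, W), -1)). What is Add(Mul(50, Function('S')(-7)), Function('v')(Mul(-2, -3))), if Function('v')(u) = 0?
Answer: 50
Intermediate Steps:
Function('S')(W) = 1 (Function('S')(W) = Mul(Mul(2, W), Pow(Mul(2, W), -1)) = Mul(Mul(2, W), Mul(Rational(1, 2), Pow(W, -1))) = 1)
Add(Mul(50, Function('S')(-7)), Function('v')(Mul(-2, -3))) = Add(Mul(50, 1), 0) = Add(50, 0) = 50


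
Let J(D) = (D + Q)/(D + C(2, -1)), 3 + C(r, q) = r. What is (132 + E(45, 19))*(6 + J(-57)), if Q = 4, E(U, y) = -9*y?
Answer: -15639/58 ≈ -269.64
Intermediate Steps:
C(r, q) = -3 + r
J(D) = (4 + D)/(-1 + D) (J(D) = (D + 4)/(D + (-3 + 2)) = (4 + D)/(D - 1) = (4 + D)/(-1 + D))
(132 + E(45, 19))*(6 + J(-57)) = (132 - 9*19)*(6 + (4 - 57)/(-1 - 57)) = (132 - 171)*(6 - 53/(-58)) = -39*(6 - 1/58*(-53)) = -39*(6 + 53/58) = -39*401/58 = -15639/58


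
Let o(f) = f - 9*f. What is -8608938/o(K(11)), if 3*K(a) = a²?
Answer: 12913407/484 ≈ 26681.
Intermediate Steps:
K(a) = a²/3
o(f) = -8*f
-8608938/o(K(11)) = -8608938/((-8*11²/3)) = -8608938/((-8*121/3)) = -8608938/(-968/3) = -8608938*(-3/968) = 12913407/484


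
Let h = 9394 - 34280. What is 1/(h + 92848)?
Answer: 1/67962 ≈ 1.4714e-5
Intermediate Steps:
h = -24886
1/(h + 92848) = 1/(-24886 + 92848) = 1/67962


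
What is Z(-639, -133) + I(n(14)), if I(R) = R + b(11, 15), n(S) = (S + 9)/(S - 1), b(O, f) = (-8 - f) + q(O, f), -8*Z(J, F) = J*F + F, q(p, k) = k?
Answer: -551875/52 ≈ -10613.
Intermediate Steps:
Z(J, F) = -F/8 - F*J/8 (Z(J, F) = -(J*F + F)/8 = -(F*J + F)/8 = -(F + F*J)/8 = -F/8 - F*J/8)
b(O, f) = -8 (b(O, f) = (-8 - f) + f = -8)
n(S) = (9 + S)/(-1 + S)
I(R) = -8 + R (I(R) = R - 8 = -8 + R)
Z(-639, -133) + I(n(14)) = -⅛*(-133)*(1 - 639) + (-8 + (9 + 14)/(-1 + 14)) = -⅛*(-133)*(-638) + (-8 + 23/13) = -42427/4 + (-8 + (1/13)*23) = -42427/4 + (-8 + 23/13) = -42427/4 - 81/13 = -551875/52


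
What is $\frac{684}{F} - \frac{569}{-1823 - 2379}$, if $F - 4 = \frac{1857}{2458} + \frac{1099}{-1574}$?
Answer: $\frac{7283231189}{43167146} \approx 168.72$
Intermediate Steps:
$F = \frac{3924286}{967223}$ ($F = 4 + \left(\frac{1857}{2458} + \frac{1099}{-1574}\right) = 4 + \left(1857 \cdot \frac{1}{2458} + 1099 \left(- \frac{1}{1574}\right)\right) = 4 + \left(\frac{1857}{2458} - \frac{1099}{1574}\right) = 4 + \frac{55394}{967223} = \frac{3924286}{967223} \approx 4.0573$)
$\frac{684}{F} - \frac{569}{-1823 - 2379} = \frac{684}{\frac{3924286}{967223}} - \frac{569}{-1823 - 2379} = 684 \cdot \frac{967223}{3924286} - \frac{569}{-1823 - 2379} = \frac{330790266}{1962143} - \frac{569}{-4202} = \frac{330790266}{1962143} - - \frac{569}{4202} = \frac{330790266}{1962143} + \frac{569}{4202} = \frac{7283231189}{43167146}$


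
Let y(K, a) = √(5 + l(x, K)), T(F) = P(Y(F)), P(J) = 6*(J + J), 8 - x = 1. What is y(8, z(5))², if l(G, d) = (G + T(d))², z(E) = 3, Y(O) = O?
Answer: 10614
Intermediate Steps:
x = 7 (x = 8 - 1*1 = 8 - 1 = 7)
P(J) = 12*J (P(J) = 6*(2*J) = 12*J)
T(F) = 12*F
l(G, d) = (G + 12*d)²
y(K, a) = √(5 + (7 + 12*K)²)
y(8, z(5))² = (√(5 + (7 + 12*8)²))² = (√(5 + (7 + 96)²))² = (√(5 + 103²))² = (√(5 + 10609))² = (√10614)² = 10614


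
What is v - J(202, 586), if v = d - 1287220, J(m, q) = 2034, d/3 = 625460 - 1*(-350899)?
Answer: 1639823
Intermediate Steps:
d = 2929077 (d = 3*(625460 - 1*(-350899)) = 3*(625460 + 350899) = 3*976359 = 2929077)
v = 1641857 (v = 2929077 - 1287220 = 1641857)
v - J(202, 586) = 1641857 - 1*2034 = 1641857 - 2034 = 1639823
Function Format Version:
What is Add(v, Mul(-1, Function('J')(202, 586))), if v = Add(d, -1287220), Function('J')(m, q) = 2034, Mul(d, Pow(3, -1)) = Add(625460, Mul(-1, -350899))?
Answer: 1639823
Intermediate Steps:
d = 2929077 (d = Mul(3, Add(625460, Mul(-1, -350899))) = Mul(3, Add(625460, 350899)) = Mul(3, 976359) = 2929077)
v = 1641857 (v = Add(2929077, -1287220) = 1641857)
Add(v, Mul(-1, Function('J')(202, 586))) = Add(1641857, Mul(-1, 2034)) = Add(1641857, -2034) = 1639823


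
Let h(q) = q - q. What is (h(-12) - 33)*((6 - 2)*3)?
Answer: -396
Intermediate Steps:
h(q) = 0
(h(-12) - 33)*((6 - 2)*3) = (0 - 33)*((6 - 2)*3) = -132*3 = -33*12 = -396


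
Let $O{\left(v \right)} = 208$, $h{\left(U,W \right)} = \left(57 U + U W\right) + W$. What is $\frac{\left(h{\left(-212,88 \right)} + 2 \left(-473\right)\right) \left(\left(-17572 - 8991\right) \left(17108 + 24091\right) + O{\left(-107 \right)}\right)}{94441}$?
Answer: $\frac{34579866258742}{94441} \approx 3.6615 \cdot 10^{8}$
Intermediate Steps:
$h{\left(U,W \right)} = W + 57 U + U W$
$\frac{\left(h{\left(-212,88 \right)} + 2 \left(-473\right)\right) \left(\left(-17572 - 8991\right) \left(17108 + 24091\right) + O{\left(-107 \right)}\right)}{94441} = \frac{\left(\left(88 + 57 \left(-212\right) - 18656\right) + 2 \left(-473\right)\right) \left(\left(-17572 - 8991\right) \left(17108 + 24091\right) + 208\right)}{94441} = \left(\left(88 - 12084 - 18656\right) - 946\right) \left(\left(-26563\right) 41199 + 208\right) \frac{1}{94441} = \left(-30652 - 946\right) \left(-1094369037 + 208\right) \frac{1}{94441} = \left(-31598\right) \left(-1094368829\right) \frac{1}{94441} = 34579866258742 \cdot \frac{1}{94441} = \frac{34579866258742}{94441}$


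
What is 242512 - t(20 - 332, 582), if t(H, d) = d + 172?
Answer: 241758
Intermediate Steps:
t(H, d) = 172 + d
242512 - t(20 - 332, 582) = 242512 - (172 + 582) = 242512 - 1*754 = 242512 - 754 = 241758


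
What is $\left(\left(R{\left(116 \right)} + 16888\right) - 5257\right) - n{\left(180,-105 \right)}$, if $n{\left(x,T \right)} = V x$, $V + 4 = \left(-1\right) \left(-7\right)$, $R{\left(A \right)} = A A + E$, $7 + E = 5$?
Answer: $24545$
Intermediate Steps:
$E = -2$ ($E = -7 + 5 = -2$)
$R{\left(A \right)} = -2 + A^{2}$ ($R{\left(A \right)} = A A - 2 = A^{2} - 2 = -2 + A^{2}$)
$V = 3$ ($V = -4 - -7 = -4 + 7 = 3$)
$n{\left(x,T \right)} = 3 x$
$\left(\left(R{\left(116 \right)} + 16888\right) - 5257\right) - n{\left(180,-105 \right)} = \left(\left(\left(-2 + 116^{2}\right) + 16888\right) - 5257\right) - 3 \cdot 180 = \left(\left(\left(-2 + 13456\right) + 16888\right) - 5257\right) - 540 = \left(\left(13454 + 16888\right) - 5257\right) - 540 = \left(30342 - 5257\right) - 540 = 25085 - 540 = 24545$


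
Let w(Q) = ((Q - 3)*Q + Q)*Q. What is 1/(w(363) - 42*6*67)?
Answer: 1/47551725 ≈ 2.1030e-8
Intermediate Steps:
w(Q) = Q*(Q + Q*(-3 + Q)) (w(Q) = ((-3 + Q)*Q + Q)*Q = (Q*(-3 + Q) + Q)*Q = (Q + Q*(-3 + Q))*Q = Q*(Q + Q*(-3 + Q)))
1/(w(363) - 42*6*67) = 1/(363²*(-2 + 363) - 42*6*67) = 1/(131769*361 - 252*67) = 1/(47568609 - 16884) = 1/47551725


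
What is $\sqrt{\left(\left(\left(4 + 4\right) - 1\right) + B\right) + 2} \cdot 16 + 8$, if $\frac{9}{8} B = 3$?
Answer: $8 + \frac{16 \sqrt{105}}{3} \approx 62.65$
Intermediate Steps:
$B = \frac{8}{3}$ ($B = \frac{8}{9} \cdot 3 = \frac{8}{3} \approx 2.6667$)
$\sqrt{\left(\left(\left(4 + 4\right) - 1\right) + B\right) + 2} \cdot 16 + 8 = \sqrt{\left(\left(\left(4 + 4\right) - 1\right) + \frac{8}{3}\right) + 2} \cdot 16 + 8 = \sqrt{\left(\left(8 - 1\right) + \frac{8}{3}\right) + 2} \cdot 16 + 8 = \sqrt{\left(7 + \frac{8}{3}\right) + 2} \cdot 16 + 8 = \sqrt{\frac{29}{3} + 2} \cdot 16 + 8 = \sqrt{\frac{35}{3}} \cdot 16 + 8 = \frac{\sqrt{105}}{3} \cdot 16 + 8 = \frac{16 \sqrt{105}}{3} + 8 = 8 + \frac{16 \sqrt{105}}{3}$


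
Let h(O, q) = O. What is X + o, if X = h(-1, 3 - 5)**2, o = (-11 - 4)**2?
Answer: 226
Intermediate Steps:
o = 225 (o = (-15)**2 = 225)
X = 1 (X = (-1)**2 = 1)
X + o = 1 + 225 = 226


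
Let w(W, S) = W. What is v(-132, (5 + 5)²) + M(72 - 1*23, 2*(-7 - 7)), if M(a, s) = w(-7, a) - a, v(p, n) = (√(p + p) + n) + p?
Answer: -88 + 2*I*√66 ≈ -88.0 + 16.248*I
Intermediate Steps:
v(p, n) = n + p + √2*√p (v(p, n) = (√(2*p) + n) + p = (√2*√p + n) + p = (n + √2*√p) + p = n + p + √2*√p)
M(a, s) = -7 - a
v(-132, (5 + 5)²) + M(72 - 1*23, 2*(-7 - 7)) = ((5 + 5)² - 132 + √2*√(-132)) + (-7 - (72 - 1*23)) = (10² - 132 + √2*(2*I*√33)) + (-7 - (72 - 23)) = (100 - 132 + 2*I*√66) + (-7 - 1*49) = (-32 + 2*I*√66) + (-7 - 49) = (-32 + 2*I*√66) - 56 = -88 + 2*I*√66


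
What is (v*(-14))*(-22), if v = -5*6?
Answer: -9240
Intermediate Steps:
v = -30
(v*(-14))*(-22) = -30*(-14)*(-22) = 420*(-22) = -9240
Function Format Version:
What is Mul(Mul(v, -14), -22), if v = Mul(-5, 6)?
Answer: -9240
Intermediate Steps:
v = -30
Mul(Mul(v, -14), -22) = Mul(Mul(-30, -14), -22) = Mul(420, -22) = -9240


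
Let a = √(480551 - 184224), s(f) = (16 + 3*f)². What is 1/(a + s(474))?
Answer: 2067844/4275978512009 - √296327/4275978512009 ≈ 4.8347e-7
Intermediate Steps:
a = √296327 ≈ 544.36
1/(a + s(474)) = 1/(√296327 + (16 + 3*474)²) = 1/(√296327 + (16 + 1422)²) = 1/(√296327 + 1438²) = 1/(√296327 + 2067844) = 1/(2067844 + √296327)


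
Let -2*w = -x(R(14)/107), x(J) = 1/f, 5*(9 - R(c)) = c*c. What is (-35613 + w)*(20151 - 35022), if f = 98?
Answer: 103801766037/196 ≈ 5.2960e+8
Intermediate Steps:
R(c) = 9 - c**2/5 (R(c) = 9 - c*c/5 = 9 - c**2/5)
x(J) = 1/98
w = 1/196 (w = -(-1)/(2*98) = -1/2*(-1/98) = 1/196 ≈ 0.0051020)
(-35613 + w)*(20151 - 35022) = (-35613 + 1/196)*(20151 - 35022) = -6980147/196*(-14871) = 103801766037/196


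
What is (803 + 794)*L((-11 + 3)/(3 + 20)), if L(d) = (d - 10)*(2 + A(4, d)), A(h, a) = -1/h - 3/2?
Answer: -190043/46 ≈ -4131.4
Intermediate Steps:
A(h, a) = -3/2 - 1/h (A(h, a) = -1/h - 3*½ = -1/h - 3/2 = -3/2 - 1/h)
L(d) = -5/2 + d/4 (L(d) = (d - 10)*(2 + (-3/2 - 1/4)) = (-10 + d)*(2 + (-3/2 - 1*¼)) = (-10 + d)*(2 + (-3/2 - ¼)) = (-10 + d)*(2 - 7/4) = (-10 + d)*(¼) = -5/2 + d/4)
(803 + 794)*L((-11 + 3)/(3 + 20)) = (803 + 794)*(-5/2 + ((-11 + 3)/(3 + 20))/4) = 1597*(-5/2 + (-8/23)/4) = 1597*(-5/2 + (-8*1/23)/4) = 1597*(-5/2 + (¼)*(-8/23)) = 1597*(-5/2 - 2/23) = 1597*(-119/46) = -190043/46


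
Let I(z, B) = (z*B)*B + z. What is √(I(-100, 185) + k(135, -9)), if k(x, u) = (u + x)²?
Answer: 2*I*√851681 ≈ 1845.7*I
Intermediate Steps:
I(z, B) = z + z*B² (I(z, B) = (B*z)*B + z = z*B² + z = z + z*B²)
√(I(-100, 185) + k(135, -9)) = √(-100*(1 + 185²) + (-9 + 135)²) = √(-100*(1 + 34225) + 126²) = √(-100*34226 + 15876) = √(-3422600 + 15876) = √(-3406724) = 2*I*√851681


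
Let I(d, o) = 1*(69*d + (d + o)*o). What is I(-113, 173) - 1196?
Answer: 1387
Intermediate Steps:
I(d, o) = 69*d + o*(d + o) (I(d, o) = 1*(69*d + o*(d + o)) = 69*d + o*(d + o))
I(-113, 173) - 1196 = (173² + 69*(-113) - 113*173) - 1196 = (29929 - 7797 - 19549) - 1196 = 2583 - 1196 = 1387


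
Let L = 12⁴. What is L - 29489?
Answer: -8753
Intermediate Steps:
L = 20736
L - 29489 = 20736 - 29489 = -8753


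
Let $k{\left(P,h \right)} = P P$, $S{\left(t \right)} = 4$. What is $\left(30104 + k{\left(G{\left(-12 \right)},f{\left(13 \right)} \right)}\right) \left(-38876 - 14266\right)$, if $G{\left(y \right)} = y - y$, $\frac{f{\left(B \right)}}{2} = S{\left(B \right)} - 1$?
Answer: $-1599786768$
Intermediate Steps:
$f{\left(B \right)} = 6$ ($f{\left(B \right)} = 2 \left(4 - 1\right) = 2 \cdot 3 = 6$)
$G{\left(y \right)} = 0$
$k{\left(P,h \right)} = P^{2}$
$\left(30104 + k{\left(G{\left(-12 \right)},f{\left(13 \right)} \right)}\right) \left(-38876 - 14266\right) = \left(30104 + 0^{2}\right) \left(-38876 - 14266\right) = \left(30104 + 0\right) \left(-38876 - 14266\right) = 30104 \left(-53142\right) = -1599786768$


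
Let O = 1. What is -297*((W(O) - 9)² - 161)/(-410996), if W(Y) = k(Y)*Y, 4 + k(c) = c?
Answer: -5049/410996 ≈ -0.012285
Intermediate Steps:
k(c) = -4 + c
W(Y) = Y*(-4 + Y) (W(Y) = (-4 + Y)*Y = Y*(-4 + Y))
-297*((W(O) - 9)² - 161)/(-410996) = -297*((1*(-4 + 1) - 9)² - 161)/(-410996) = -297*((1*(-3) - 9)² - 161)*(-1/410996) = -297*((-3 - 9)² - 161)*(-1/410996) = -297*((-12)² - 161)*(-1/410996) = -297*(144 - 161)*(-1/410996) = -297*(-17)*(-1/410996) = 5049*(-1/410996) = -5049/410996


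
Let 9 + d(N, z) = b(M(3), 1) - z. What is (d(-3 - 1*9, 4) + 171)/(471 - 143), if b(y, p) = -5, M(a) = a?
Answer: 153/328 ≈ 0.46646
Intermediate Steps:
d(N, z) = -14 - z (d(N, z) = -9 + (-5 - z) = -14 - z)
(d(-3 - 1*9, 4) + 171)/(471 - 143) = ((-14 - 1*4) + 171)/(471 - 143) = ((-14 - 4) + 171)/328 = (-18 + 171)*(1/328) = 153*(1/328) = 153/328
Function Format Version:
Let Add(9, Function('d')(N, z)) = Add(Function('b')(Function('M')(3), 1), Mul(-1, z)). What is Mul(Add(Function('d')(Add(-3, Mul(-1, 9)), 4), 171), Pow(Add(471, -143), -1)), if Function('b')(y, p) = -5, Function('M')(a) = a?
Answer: Rational(153, 328) ≈ 0.46646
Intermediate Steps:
Function('d')(N, z) = Add(-14, Mul(-1, z)) (Function('d')(N, z) = Add(-9, Add(-5, Mul(-1, z))) = Add(-14, Mul(-1, z)))
Mul(Add(Function('d')(Add(-3, Mul(-1, 9)), 4), 171), Pow(Add(471, -143), -1)) = Mul(Add(Add(-14, Mul(-1, 4)), 171), Pow(Add(471, -143), -1)) = Mul(Add(Add(-14, -4), 171), Pow(328, -1)) = Mul(Add(-18, 171), Rational(1, 328)) = Mul(153, Rational(1, 328)) = Rational(153, 328)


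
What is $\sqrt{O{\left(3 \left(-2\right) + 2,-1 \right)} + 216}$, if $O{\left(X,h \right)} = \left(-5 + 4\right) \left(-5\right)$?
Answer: $\sqrt{221} \approx 14.866$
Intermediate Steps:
$O{\left(X,h \right)} = 5$ ($O{\left(X,h \right)} = \left(-1\right) \left(-5\right) = 5$)
$\sqrt{O{\left(3 \left(-2\right) + 2,-1 \right)} + 216} = \sqrt{5 + 216} = \sqrt{221}$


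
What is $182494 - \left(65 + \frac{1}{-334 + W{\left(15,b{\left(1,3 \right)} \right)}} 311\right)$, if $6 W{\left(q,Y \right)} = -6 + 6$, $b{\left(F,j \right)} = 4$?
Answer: $\frac{60931597}{334} \approx 1.8243 \cdot 10^{5}$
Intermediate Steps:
$W{\left(q,Y \right)} = 0$ ($W{\left(q,Y \right)} = \frac{-6 + 6}{6} = \frac{1}{6} \cdot 0 = 0$)
$182494 - \left(65 + \frac{1}{-334 + W{\left(15,b{\left(1,3 \right)} \right)}} 311\right) = 182494 - \left(65 + \frac{1}{-334 + 0} \cdot 311\right) = 182494 - \left(65 + \frac{1}{-334} \cdot 311\right) = 182494 - \left(65 - \frac{311}{334}\right) = 182494 - \frac{21399}{334} = \frac{60931597}{334}$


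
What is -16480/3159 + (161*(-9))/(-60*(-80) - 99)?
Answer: -27349957/4950153 ≈ -5.5251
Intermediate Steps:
-16480/3159 + (161*(-9))/(-60*(-80) - 99) = -16480*1/3159 - 1449/(4800 - 99) = -16480/3159 - 1449/4701 = -16480/3159 - 1449*1/4701 = -16480/3159 - 483/1567 = -27349957/4950153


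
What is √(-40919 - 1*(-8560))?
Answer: I*√32359 ≈ 179.89*I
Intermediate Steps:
√(-40919 - 1*(-8560)) = √(-40919 + 8560) = √(-32359) = I*√32359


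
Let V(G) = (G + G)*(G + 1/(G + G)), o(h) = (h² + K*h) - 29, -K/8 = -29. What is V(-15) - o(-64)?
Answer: 11232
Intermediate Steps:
K = 232 (K = -8*(-29) = 232)
o(h) = -29 + h² + 232*h (o(h) = (h² + 232*h) - 29 = -29 + h² + 232*h)
V(G) = 2*G*(G + 1/(2*G)) (V(G) = (2*G)*(G + 1/(2*G)) = 2*G*(G + 1/(2*G)))
V(-15) - o(-64) = (1 + 2*(-15)²) - (-29 + (-64)² + 232*(-64)) = (1 + 2*225) - (-29 + 4096 - 14848) = (1 + 450) - 1*(-10781) = 451 + 10781 = 11232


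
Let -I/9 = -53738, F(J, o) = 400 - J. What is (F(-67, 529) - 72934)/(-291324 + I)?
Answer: -72467/192318 ≈ -0.37681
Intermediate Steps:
I = 483642 (I = -9*(-53738) = 483642)
(F(-67, 529) - 72934)/(-291324 + I) = ((400 - 1*(-67)) - 72934)/(-291324 + 483642) = ((400 + 67) - 72934)/192318 = (467 - 72934)*(1/192318) = -72467*1/192318 = -72467/192318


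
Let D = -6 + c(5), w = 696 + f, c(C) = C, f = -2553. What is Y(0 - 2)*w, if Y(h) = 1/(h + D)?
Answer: 619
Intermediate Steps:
w = -1857 (w = 696 - 2553 = -1857)
D = -1 (D = -6 + 5 = -1)
Y(h) = 1/(-1 + h) (Y(h) = 1/(h - 1) = 1/(-1 + h))
Y(0 - 2)*w = -1857/(-1 + (0 - 2)) = -1857/(-1 - 2) = -1857/(-3) = -⅓*(-1857) = 619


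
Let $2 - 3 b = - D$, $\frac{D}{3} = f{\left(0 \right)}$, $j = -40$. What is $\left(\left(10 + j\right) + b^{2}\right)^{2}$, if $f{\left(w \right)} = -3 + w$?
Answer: $\frac{48841}{81} \approx 602.98$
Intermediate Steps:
$D = -9$ ($D = 3 \left(-3 + 0\right) = 3 \left(-3\right) = -9$)
$b = - \frac{7}{3}$ ($b = \frac{2}{3} - \frac{\left(-1\right) \left(-9\right)}{3} = \frac{2}{3} - 3 = - \frac{7}{3} \approx -2.3333$)
$\left(\left(10 + j\right) + b^{2}\right)^{2} = \left(\left(10 - 40\right) + \left(- \frac{7}{3}\right)^{2}\right)^{2} = \left(-30 + \frac{49}{9}\right)^{2} = \left(- \frac{221}{9}\right)^{2} = \frac{48841}{81}$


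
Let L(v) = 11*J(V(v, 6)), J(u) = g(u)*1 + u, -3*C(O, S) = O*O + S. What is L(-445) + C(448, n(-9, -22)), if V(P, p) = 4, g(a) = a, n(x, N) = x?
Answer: -200431/3 ≈ -66810.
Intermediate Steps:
C(O, S) = -S/3 - O²/3 (C(O, S) = -(O*O + S)/3 = -(O² + S)/3 = -(S + O²)/3 = -S/3 - O²/3)
J(u) = 2*u (J(u) = u*1 + u = u + u = 2*u)
L(v) = 88 (L(v) = 11*(2*4) = 11*8 = 88)
L(-445) + C(448, n(-9, -22)) = 88 + (-⅓*(-9) - ⅓*448²) = 88 + (3 - ⅓*200704) = 88 + (3 - 200704/3) = 88 - 200695/3 = -200431/3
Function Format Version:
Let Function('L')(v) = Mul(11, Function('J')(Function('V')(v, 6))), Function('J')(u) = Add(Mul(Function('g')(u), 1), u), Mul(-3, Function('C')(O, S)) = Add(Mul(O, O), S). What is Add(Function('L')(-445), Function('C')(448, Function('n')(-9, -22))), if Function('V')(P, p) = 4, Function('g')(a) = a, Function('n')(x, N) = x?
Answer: Rational(-200431, 3) ≈ -66810.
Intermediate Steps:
Function('C')(O, S) = Add(Mul(Rational(-1, 3), S), Mul(Rational(-1, 3), Pow(O, 2))) (Function('C')(O, S) = Mul(Rational(-1, 3), Add(Mul(O, O), S)) = Mul(Rational(-1, 3), Add(Pow(O, 2), S)) = Mul(Rational(-1, 3), Add(S, Pow(O, 2))) = Add(Mul(Rational(-1, 3), S), Mul(Rational(-1, 3), Pow(O, 2))))
Function('J')(u) = Mul(2, u) (Function('J')(u) = Add(Mul(u, 1), u) = Add(u, u) = Mul(2, u))
Function('L')(v) = 88 (Function('L')(v) = Mul(11, Mul(2, 4)) = Mul(11, 8) = 88)
Add(Function('L')(-445), Function('C')(448, Function('n')(-9, -22))) = Add(88, Add(Mul(Rational(-1, 3), -9), Mul(Rational(-1, 3), Pow(448, 2)))) = Add(88, Add(3, Mul(Rational(-1, 3), 200704))) = Add(88, Add(3, Rational(-200704, 3))) = Add(88, Rational(-200695, 3)) = Rational(-200431, 3)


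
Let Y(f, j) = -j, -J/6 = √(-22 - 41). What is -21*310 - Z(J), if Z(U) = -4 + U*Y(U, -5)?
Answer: -6506 + 90*I*√7 ≈ -6506.0 + 238.12*I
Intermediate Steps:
J = -18*I*√7 (J = -6*√(-22 - 41) = -18*I*√7 ≈ -47.624*I)
Z(U) = -4 + 5*U (Z(U) = -4 + U*(-1*(-5)) = -4 + U*5 = -4 + 5*U)
-21*310 - Z(J) = -21*310 - (-4 + 5*(-18*I*√7)) = -6510 - (-4 - 90*I*√7) = -6510 + (4 + 90*I*√7) = -6506 + 90*I*√7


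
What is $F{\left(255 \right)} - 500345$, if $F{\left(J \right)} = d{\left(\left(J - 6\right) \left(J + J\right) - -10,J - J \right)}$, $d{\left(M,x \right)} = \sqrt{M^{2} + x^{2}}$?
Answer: $-373345$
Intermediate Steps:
$F{\left(J \right)} = \sqrt{\left(10 + 2 J \left(-6 + J\right)\right)^{2}}$ ($F{\left(J \right)} = \sqrt{\left(\left(J - 6\right) \left(J + J\right) - -10\right)^{2} + \left(J - J\right)^{2}} = \sqrt{\left(\left(-6 + J\right) 2 J + 10\right)^{2} + 0^{2}} = \sqrt{\left(2 J \left(-6 + J\right) + 10\right)^{2} + 0} = \sqrt{\left(10 + 2 J \left(-6 + J\right)\right)^{2} + 0} = \sqrt{\left(10 + 2 J \left(-6 + J\right)\right)^{2}}$)
$F{\left(255 \right)} - 500345 = 2 \sqrt{\left(5 + 255^{2} - 1530\right)^{2}} - 500345 = 2 \sqrt{\left(5 + 65025 - 1530\right)^{2}} - 500345 = 2 \sqrt{63500^{2}} - 500345 = 2 \sqrt{4032250000} - 500345 = 2 \cdot 63500 - 500345 = 127000 - 500345 = -373345$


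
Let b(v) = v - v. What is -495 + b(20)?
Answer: -495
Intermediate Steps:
b(v) = 0
-495 + b(20) = -495 + 0 = -495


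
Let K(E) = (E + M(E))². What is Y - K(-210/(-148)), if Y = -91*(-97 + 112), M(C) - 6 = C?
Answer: -1975614/1369 ≈ -1443.1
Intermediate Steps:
M(C) = 6 + C
Y = -1365 (Y = -91*15 = -1365)
K(E) = (6 + 2*E)² (K(E) = (E + (6 + E))² = (6 + 2*E)²)
Y - K(-210/(-148)) = -1365 - 4*(3 - 210/(-148))² = -1365 - 4*(3 - 210*(-1/148))² = -1365 - 4*(3 + 105/74)² = -1365 - 4*(327/74)² = -1365 - 4*106929/5476 = -1365 - 1*106929/1369 = -1365 - 106929/1369 = -1975614/1369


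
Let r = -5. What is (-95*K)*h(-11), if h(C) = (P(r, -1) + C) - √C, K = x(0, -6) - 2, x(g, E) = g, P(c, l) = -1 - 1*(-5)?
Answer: -1330 - 190*I*√11 ≈ -1330.0 - 630.16*I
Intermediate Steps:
P(c, l) = 4 (P(c, l) = -1 + 5 = 4)
K = -2 (K = 0 - 2 = -2)
h(C) = 4 + C - √C (h(C) = (4 + C) - √C = 4 + C - √C)
(-95*K)*h(-11) = (-95*(-2))*(4 - 11 - √(-11)) = 190*(4 - 11 - I*√11) = 190*(-7 - I*√11) = -1330 - 190*I*√11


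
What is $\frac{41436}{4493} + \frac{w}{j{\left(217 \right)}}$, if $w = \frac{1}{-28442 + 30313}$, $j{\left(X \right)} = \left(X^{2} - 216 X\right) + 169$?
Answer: $\frac{29925332309}{3244871558} \approx 9.2224$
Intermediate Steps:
$j{\left(X \right)} = 169 + X^{2} - 216 X$
$w = \frac{1}{1871} \approx 0.00053447$
$\frac{41436}{4493} + \frac{w}{j{\left(217 \right)}} = \frac{41436}{4493} + \frac{1}{1871 \left(169 + 217^{2} - 46872\right)} = 41436 \cdot \frac{1}{4493} + \frac{1}{1871 \left(169 + 47089 - 46872\right)} = \frac{41436}{4493} + \frac{1}{1871 \cdot 386} = \frac{41436}{4493} + \frac{1}{1871} \cdot \frac{1}{386} = \frac{41436}{4493} + \frac{1}{722206} = \frac{29925332309}{3244871558}$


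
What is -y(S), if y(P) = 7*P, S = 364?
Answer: -2548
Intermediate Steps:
-y(S) = -7*364 = -1*2548 = -2548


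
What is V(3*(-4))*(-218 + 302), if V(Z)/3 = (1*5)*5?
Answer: 6300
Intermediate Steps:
V(Z) = 75 (V(Z) = 3*((1*5)*5) = 3*(5*5) = 3*25 = 75)
V(3*(-4))*(-218 + 302) = 75*(-218 + 302) = 75*84 = 6300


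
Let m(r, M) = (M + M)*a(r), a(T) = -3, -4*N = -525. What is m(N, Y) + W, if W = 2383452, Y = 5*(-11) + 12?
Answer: 2383710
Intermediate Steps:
N = 525/4 (N = -1/4*(-525) = 525/4 ≈ 131.25)
Y = -43 (Y = -55 + 12 = -43)
m(r, M) = -6*M (m(r, M) = (M + M)*(-3) = (2*M)*(-3) = -6*M)
m(N, Y) + W = -6*(-43) + 2383452 = 258 + 2383452 = 2383710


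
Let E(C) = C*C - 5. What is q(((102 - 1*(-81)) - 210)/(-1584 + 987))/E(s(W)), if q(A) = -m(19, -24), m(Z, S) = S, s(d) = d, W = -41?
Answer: 6/419 ≈ 0.014320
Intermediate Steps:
E(C) = -5 + C² (E(C) = C² - 5 = -5 + C²)
q(A) = 24 (q(A) = -1*(-24) = 24)
q(((102 - 1*(-81)) - 210)/(-1584 + 987))/E(s(W)) = 24/(-5 + (-41)²) = 24/(-5 + 1681) = 24/1676 = 24*(1/1676) = 6/419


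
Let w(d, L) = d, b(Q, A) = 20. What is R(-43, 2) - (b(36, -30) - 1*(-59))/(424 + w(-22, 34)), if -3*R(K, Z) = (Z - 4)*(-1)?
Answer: -347/402 ≈ -0.86318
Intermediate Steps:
R(K, Z) = -4/3 + Z/3 (R(K, Z) = -(Z - 4)*(-1)/3 = -(-4 + Z)*(-1)/3 = -(4 - Z)/3 = -4/3 + Z/3)
R(-43, 2) - (b(36, -30) - 1*(-59))/(424 + w(-22, 34)) = (-4/3 + (⅓)*2) - (20 - 1*(-59))/(424 - 22) = (-4/3 + ⅔) - (20 + 59)/402 = -⅔ - 79/402 = -347/402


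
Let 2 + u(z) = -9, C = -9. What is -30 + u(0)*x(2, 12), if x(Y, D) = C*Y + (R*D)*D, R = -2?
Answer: 3336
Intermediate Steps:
u(z) = -11 (u(z) = -2 - 9 = -11)
x(Y, D) = -9*Y - 2*D² (x(Y, D) = -9*Y + (-2*D)*D = -9*Y - 2*D²)
-30 + u(0)*x(2, 12) = -30 - 11*(-9*2 - 2*12²) = -30 - 11*(-18 - 2*144) = -30 - 11*(-18 - 288) = -30 - 11*(-306) = -30 + 3366 = 3336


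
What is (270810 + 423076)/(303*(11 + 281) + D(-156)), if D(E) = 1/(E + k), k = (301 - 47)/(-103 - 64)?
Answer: 18253365116/2327449489 ≈ 7.8426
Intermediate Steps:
k = -254/167 (k = 254/(-167) = 254*(-1/167) = -254/167 ≈ -1.5210)
D(E) = 1/(-254/167 + E) (D(E) = 1/(E - 254/167) = 1/(-254/167 + E))
(270810 + 423076)/(303*(11 + 281) + D(-156)) = (270810 + 423076)/(303*(11 + 281) + 167/(-254 + 167*(-156))) = 693886/(303*292 + 167/(-254 - 26052)) = 693886/(88476 + 167/(-26306)) = 693886/(88476 + 167*(-1/26306)) = 693886/(88476 - 167/26306) = 693886/(2327449489/26306) = 693886*(26306/2327449489) = 18253365116/2327449489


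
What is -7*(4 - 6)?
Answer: 14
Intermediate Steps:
-7*(4 - 6) = -7*(-2) = 14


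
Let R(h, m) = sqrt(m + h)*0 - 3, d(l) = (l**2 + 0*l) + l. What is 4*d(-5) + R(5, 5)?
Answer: 77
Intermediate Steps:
d(l) = l + l**2 (d(l) = (l**2 + 0) + l = l**2 + l = l + l**2)
R(h, m) = -3 (R(h, m) = sqrt(h + m)*0 - 3 = 0 - 3 = -3)
4*d(-5) + R(5, 5) = 4*(-5*(1 - 5)) - 3 = 4*(-5*(-4)) - 3 = 4*20 - 3 = 80 - 3 = 77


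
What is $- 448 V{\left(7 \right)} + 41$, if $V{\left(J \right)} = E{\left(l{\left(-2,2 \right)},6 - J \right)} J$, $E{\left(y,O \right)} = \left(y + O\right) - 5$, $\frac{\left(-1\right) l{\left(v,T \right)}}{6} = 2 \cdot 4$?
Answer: $169385$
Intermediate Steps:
$l{\left(v,T \right)} = -48$ ($l{\left(v,T \right)} = - 6 \cdot 2 \cdot 4 = \left(-6\right) 8 = -48$)
$E{\left(y,O \right)} = -5 + O + y$ ($E{\left(y,O \right)} = \left(O + y\right) - 5 = -5 + O + y$)
$V{\left(J \right)} = J \left(-47 - J\right)$ ($V{\left(J \right)} = \left(-5 - \left(-6 + J\right) - 48\right) J = \left(-47 - J\right) J = J \left(-47 - J\right)$)
$- 448 V{\left(7 \right)} + 41 = - 448 \left(\left(-1\right) 7 \left(47 + 7\right)\right) + 41 = - 448 \left(\left(-1\right) 7 \cdot 54\right) + 41 = \left(-448\right) \left(-378\right) + 41 = 169344 + 41 = 169385$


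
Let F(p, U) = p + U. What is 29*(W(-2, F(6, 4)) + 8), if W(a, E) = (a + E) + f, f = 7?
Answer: 667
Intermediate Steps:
F(p, U) = U + p
W(a, E) = 7 + E + a (W(a, E) = (a + E) + 7 = (E + a) + 7 = 7 + E + a)
29*(W(-2, F(6, 4)) + 8) = 29*((7 + (4 + 6) - 2) + 8) = 29*((7 + 10 - 2) + 8) = 29*(15 + 8) = 29*23 = 667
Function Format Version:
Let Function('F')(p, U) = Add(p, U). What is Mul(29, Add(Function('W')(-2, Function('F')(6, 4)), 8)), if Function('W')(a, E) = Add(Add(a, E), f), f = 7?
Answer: 667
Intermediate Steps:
Function('F')(p, U) = Add(U, p)
Function('W')(a, E) = Add(7, E, a) (Function('W')(a, E) = Add(Add(a, E), 7) = Add(Add(E, a), 7) = Add(7, E, a))
Mul(29, Add(Function('W')(-2, Function('F')(6, 4)), 8)) = Mul(29, Add(Add(7, Add(4, 6), -2), 8)) = Mul(29, Add(Add(7, 10, -2), 8)) = Mul(29, Add(15, 8)) = Mul(29, 23) = 667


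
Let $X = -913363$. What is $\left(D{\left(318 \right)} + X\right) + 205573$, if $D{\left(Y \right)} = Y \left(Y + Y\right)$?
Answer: $-505542$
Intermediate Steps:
$D{\left(Y \right)} = 2 Y^{2}$ ($D{\left(Y \right)} = Y 2 Y = 2 Y^{2}$)
$\left(D{\left(318 \right)} + X\right) + 205573 = \left(2 \cdot 318^{2} - 913363\right) + 205573 = \left(2 \cdot 101124 - 913363\right) + 205573 = \left(202248 - 913363\right) + 205573 = -711115 + 205573 = -505542$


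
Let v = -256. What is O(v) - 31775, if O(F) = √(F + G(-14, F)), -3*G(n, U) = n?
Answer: -31775 + I*√2262/3 ≈ -31775.0 + 15.854*I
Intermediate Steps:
G(n, U) = -n/3
O(F) = √(14/3 + F) (O(F) = √(F - ⅓*(-14)) = √(F + 14/3) = √(14/3 + F))
O(v) - 31775 = √(42 + 9*(-256))/3 - 31775 = √(42 - 2304)/3 - 31775 = √(-2262)/3 - 31775 = (I*√2262)/3 - 31775 = I*√2262/3 - 31775 = -31775 + I*√2262/3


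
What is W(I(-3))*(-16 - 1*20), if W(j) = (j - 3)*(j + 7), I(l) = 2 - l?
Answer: -864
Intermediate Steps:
W(j) = (-3 + j)*(7 + j)
W(I(-3))*(-16 - 1*20) = (-21 + (2 - 1*(-3))² + 4*(2 - 1*(-3)))*(-16 - 1*20) = (-21 + (2 + 3)² + 4*(2 + 3))*(-16 - 20) = (-21 + 5² + 4*5)*(-36) = (-21 + 25 + 20)*(-36) = 24*(-36) = -864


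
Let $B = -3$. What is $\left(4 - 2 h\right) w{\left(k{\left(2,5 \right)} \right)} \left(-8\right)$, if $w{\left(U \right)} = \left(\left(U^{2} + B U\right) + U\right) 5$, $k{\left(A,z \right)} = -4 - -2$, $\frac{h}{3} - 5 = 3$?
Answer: $14080$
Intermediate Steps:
$h = 24$ ($h = 15 + 3 \cdot 3 = 15 + 9 = 24$)
$k{\left(A,z \right)} = -2$ ($k{\left(A,z \right)} = -4 + 2 = -2$)
$w{\left(U \right)} = - 10 U + 5 U^{2}$ ($w{\left(U \right)} = \left(\left(U^{2} - 3 U\right) + U\right) 5 = \left(U^{2} - 2 U\right) 5 = - 10 U + 5 U^{2}$)
$\left(4 - 2 h\right) w{\left(k{\left(2,5 \right)} \right)} \left(-8\right) = \left(4 - 48\right) 5 \left(-2\right) \left(-2 - 2\right) \left(-8\right) = \left(4 - 48\right) 5 \left(-2\right) \left(-4\right) \left(-8\right) = \left(-44\right) 40 \left(-8\right) = \left(-1760\right) \left(-8\right) = 14080$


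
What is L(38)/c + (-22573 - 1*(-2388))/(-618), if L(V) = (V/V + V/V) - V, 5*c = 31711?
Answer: 639975295/19597398 ≈ 32.656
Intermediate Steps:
c = 31711/5 (c = (⅕)*31711 = 31711/5 ≈ 6342.2)
L(V) = 2 - V (L(V) = (1 + 1) - V = 2 - V)
L(38)/c + (-22573 - 1*(-2388))/(-618) = (2 - 1*38)/(31711/5) + (-22573 - 1*(-2388))/(-618) = (2 - 38)*(5/31711) + (-22573 + 2388)*(-1/618) = -36*5/31711 - 20185*(-1/618) = -180/31711 + 20185/618 = 639975295/19597398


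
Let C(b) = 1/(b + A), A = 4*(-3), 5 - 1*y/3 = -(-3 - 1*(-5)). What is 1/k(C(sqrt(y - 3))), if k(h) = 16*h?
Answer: -3/4 + 3*sqrt(2)/16 ≈ -0.48484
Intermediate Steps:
y = 21 (y = 15 - (-3)*(-3 - 1*(-5)) = 15 - (-3)*(-3 + 5) = 15 - (-3)*2 = 15 - 3*(-2) = 15 + 6 = 21)
A = -12
C(b) = 1/(-12 + b) (C(b) = 1/(b - 12) = 1/(-12 + b))
1/k(C(sqrt(y - 3))) = 1/(16/(-12 + sqrt(21 - 3))) = 1/(16/(-12 + sqrt(18))) = 1/(16/(-12 + 3*sqrt(2))) = -3/4 + 3*sqrt(2)/16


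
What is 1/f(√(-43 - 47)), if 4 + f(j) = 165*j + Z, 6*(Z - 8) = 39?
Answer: 14/3267147 - 220*I*√10/1089049 ≈ 4.2851e-6 - 0.00063882*I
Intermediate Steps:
Z = 29/2 (Z = 8 + (⅙)*39 = 8 + 13/2 = 29/2 ≈ 14.500)
f(j) = 21/2 + 165*j (f(j) = -4 + (165*j + 29/2) = -4 + (29/2 + 165*j) = 21/2 + 165*j)
1/f(√(-43 - 47)) = 1/(21/2 + 165*√(-43 - 47)) = 1/(21/2 + 165*√(-90)) = 1/(21/2 + 165*(3*I*√10)) = 1/(21/2 + 495*I*√10)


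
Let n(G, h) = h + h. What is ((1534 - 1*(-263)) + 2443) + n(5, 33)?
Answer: 4306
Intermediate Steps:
n(G, h) = 2*h
((1534 - 1*(-263)) + 2443) + n(5, 33) = ((1534 - 1*(-263)) + 2443) + 2*33 = ((1534 + 263) + 2443) + 66 = (1797 + 2443) + 66 = 4240 + 66 = 4306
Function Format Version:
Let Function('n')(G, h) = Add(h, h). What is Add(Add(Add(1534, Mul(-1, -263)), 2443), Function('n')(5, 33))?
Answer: 4306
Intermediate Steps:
Function('n')(G, h) = Mul(2, h)
Add(Add(Add(1534, Mul(-1, -263)), 2443), Function('n')(5, 33)) = Add(Add(Add(1534, Mul(-1, -263)), 2443), Mul(2, 33)) = Add(Add(Add(1534, 263), 2443), 66) = Add(Add(1797, 2443), 66) = Add(4240, 66) = 4306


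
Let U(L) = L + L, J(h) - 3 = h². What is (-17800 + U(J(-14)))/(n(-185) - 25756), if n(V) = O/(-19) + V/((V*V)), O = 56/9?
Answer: 550512270/814801591 ≈ 0.67564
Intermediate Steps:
J(h) = 3 + h²
O = 56/9 (O = 56*(⅑) = 56/9 ≈ 6.2222)
U(L) = 2*L
n(V) = -56/171 + 1/V (n(V) = (56/9)/(-19) + V/((V*V)) = (56/9)*(-1/19) + V/(V²) = -56/171 + V/V² = -56/171 + 1/V)
(-17800 + U(J(-14)))/(n(-185) - 25756) = (-17800 + 2*(3 + (-14)²))/((-56/171 + 1/(-185)) - 25756) = (-17800 + 2*(3 + 196))/((-56/171 - 1/185) - 25756) = (-17800 + 2*199)/(-10531/31635 - 25756) = (-17800 + 398)/(-814801591/31635) = -17402*(-31635/814801591) = 550512270/814801591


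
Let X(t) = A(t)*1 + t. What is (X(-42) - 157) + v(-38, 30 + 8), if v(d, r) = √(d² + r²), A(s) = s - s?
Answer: -199 + 38*√2 ≈ -145.26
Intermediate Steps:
A(s) = 0
X(t) = t (X(t) = 0*1 + t = 0 + t = t)
(X(-42) - 157) + v(-38, 30 + 8) = (-42 - 157) + √((-38)² + (30 + 8)²) = -199 + √(1444 + 38²) = -199 + √(1444 + 1444) = -199 + √2888 = -199 + 38*√2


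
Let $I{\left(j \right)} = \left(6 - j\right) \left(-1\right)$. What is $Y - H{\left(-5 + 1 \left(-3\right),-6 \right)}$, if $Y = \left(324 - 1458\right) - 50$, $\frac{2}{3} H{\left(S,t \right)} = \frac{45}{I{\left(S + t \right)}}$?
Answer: $- \frac{9445}{8} \approx -1180.6$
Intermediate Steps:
$I{\left(j \right)} = -6 + j$
$H{\left(S,t \right)} = \frac{135}{2 \left(-6 + S + t\right)}$ ($H{\left(S,t \right)} = \frac{3 \frac{45}{-6 + \left(S + t\right)}}{2} = \frac{3 \frac{45}{-6 + S + t}}{2} = \frac{135}{2 \left(-6 + S + t\right)}$)
$Y = -1184$ ($Y = -1134 - 50 = -1184$)
$Y - H{\left(-5 + 1 \left(-3\right),-6 \right)} = -1184 - \frac{135}{2 \left(-6 + \left(-5 + 1 \left(-3\right)\right) - 6\right)} = -1184 - \frac{135}{2 \left(-6 - 8 - 6\right)} = -1184 - \frac{135}{2 \left(-20\right)} = -1184 - \frac{135}{2} \left(- \frac{1}{20}\right) = -1184 - - \frac{27}{8} = -1184 + \frac{27}{8} = - \frac{9445}{8}$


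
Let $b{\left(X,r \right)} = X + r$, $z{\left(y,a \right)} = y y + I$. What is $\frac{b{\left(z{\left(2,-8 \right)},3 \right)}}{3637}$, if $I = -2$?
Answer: $\frac{5}{3637} \approx 0.0013748$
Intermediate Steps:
$z{\left(y,a \right)} = -2 + y^{2}$ ($z{\left(y,a \right)} = y y - 2 = y^{2} - 2 = -2 + y^{2}$)
$\frac{b{\left(z{\left(2,-8 \right)},3 \right)}}{3637} = \frac{\left(-2 + 2^{2}\right) + 3}{3637} = \left(\left(-2 + 4\right) + 3\right) \frac{1}{3637} = \left(2 + 3\right) \frac{1}{3637} = 5 \cdot \frac{1}{3637} = \frac{5}{3637}$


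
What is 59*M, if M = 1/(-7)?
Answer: -59/7 ≈ -8.4286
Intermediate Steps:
M = -⅐ (M = 1*(-⅐) = -⅐ ≈ -0.14286)
59*M = 59*(-⅐) = -59/7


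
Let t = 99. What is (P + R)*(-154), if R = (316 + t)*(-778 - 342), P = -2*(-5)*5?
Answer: 71571500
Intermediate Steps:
P = 50 (P = 10*5 = 50)
R = -464800 (R = (316 + 99)*(-778 - 342) = 415*(-1120) = -464800)
(P + R)*(-154) = (50 - 464800)*(-154) = -464750*(-154) = 71571500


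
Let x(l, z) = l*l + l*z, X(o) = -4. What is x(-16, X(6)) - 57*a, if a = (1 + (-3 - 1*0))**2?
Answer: 92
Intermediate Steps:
x(l, z) = l**2 + l*z
a = 4 (a = (1 + (-3 + 0))**2 = (1 - 3)**2 = (-2)**2 = 4)
x(-16, X(6)) - 57*a = -16*(-16 - 4) - 57*4 = -16*(-20) - 228 = 320 - 228 = 92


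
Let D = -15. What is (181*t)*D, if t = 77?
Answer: -209055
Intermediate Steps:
(181*t)*D = (181*77)*(-15) = 13937*(-15) = -209055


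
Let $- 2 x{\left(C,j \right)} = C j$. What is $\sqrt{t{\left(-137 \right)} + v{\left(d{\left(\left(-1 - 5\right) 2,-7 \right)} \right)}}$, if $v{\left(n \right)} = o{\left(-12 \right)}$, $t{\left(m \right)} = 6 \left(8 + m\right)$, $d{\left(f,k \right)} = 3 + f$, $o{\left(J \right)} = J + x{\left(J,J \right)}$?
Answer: $i \sqrt{858} \approx 29.292 i$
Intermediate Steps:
$x{\left(C,j \right)} = - \frac{C j}{2}$
$o{\left(J \right)} = J - \frac{J^{2}}{2}$ ($o{\left(J \right)} = J - \frac{J J}{2} = J - \frac{J^{2}}{2}$)
$t{\left(m \right)} = 48 + 6 m$
$v{\left(n \right)} = -84$ ($v{\left(n \right)} = \frac{1}{2} \left(-12\right) \left(2 - -12\right) = \frac{1}{2} \left(-12\right) \left(2 + 12\right) = \frac{1}{2} \left(-12\right) 14 = -84$)
$\sqrt{t{\left(-137 \right)} + v{\left(d{\left(\left(-1 - 5\right) 2,-7 \right)} \right)}} = \sqrt{\left(48 + 6 \left(-137\right)\right) - 84} = \sqrt{\left(48 - 822\right) - 84} = \sqrt{-774 - 84} = \sqrt{-858} = i \sqrt{858}$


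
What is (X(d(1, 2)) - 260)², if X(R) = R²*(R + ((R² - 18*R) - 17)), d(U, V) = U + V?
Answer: 625681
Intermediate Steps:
X(R) = R²*(-17 + R² - 17*R) (X(R) = R²*(R + (-17 + R² - 18*R)) = R²*(-17 + R² - 17*R))
(X(d(1, 2)) - 260)² = ((1 + 2)²*(-17 + (1 + 2)² - 17*(1 + 2)) - 260)² = (3²*(-17 + 3² - 17*3) - 260)² = (9*(-17 + 9 - 51) - 260)² = (9*(-59) - 260)² = (-531 - 260)² = (-791)² = 625681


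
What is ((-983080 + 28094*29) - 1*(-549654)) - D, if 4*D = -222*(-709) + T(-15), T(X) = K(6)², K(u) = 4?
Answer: 683893/2 ≈ 3.4195e+5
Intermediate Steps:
T(X) = 16 (T(X) = 4² = 16)
D = 78707/2 (D = (-222*(-709) + 16)/4 = (157398 + 16)/4 = (¼)*157414 = 78707/2 ≈ 39354.)
((-983080 + 28094*29) - 1*(-549654)) - D = ((-983080 + 28094*29) - 1*(-549654)) - 1*78707/2 = ((-983080 + 814726) + 549654) - 78707/2 = (-168354 + 549654) - 78707/2 = 381300 - 78707/2 = 683893/2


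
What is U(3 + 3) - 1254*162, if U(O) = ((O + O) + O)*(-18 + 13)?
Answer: -203238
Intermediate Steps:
U(O) = -15*O (U(O) = (2*O + O)*(-5) = (3*O)*(-5) = -15*O)
U(3 + 3) - 1254*162 = -15*(3 + 3) - 1254*162 = -15*6 - 203148 = -90 - 203148 = -203238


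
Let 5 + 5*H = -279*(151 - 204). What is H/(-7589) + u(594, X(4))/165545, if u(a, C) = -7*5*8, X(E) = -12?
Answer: -491542158/1256321005 ≈ -0.39126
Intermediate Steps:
H = 14782/5 (H = -1 + (-279*(151 - 204))/5 = -1 + (-279*(-53))/5 = -1 + (1/5)*14787 = -1 + 14787/5 = 14782/5 ≈ 2956.4)
u(a, C) = -280 (u(a, C) = -35*8 = -280)
H/(-7589) + u(594, X(4))/165545 = (14782/5)/(-7589) - 280/165545 = (14782/5)*(-1/7589) - 280*1/165545 = -14782/37945 - 56/33109 = -491542158/1256321005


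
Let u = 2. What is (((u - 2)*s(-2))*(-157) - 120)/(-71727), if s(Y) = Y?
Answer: 40/23909 ≈ 0.0016730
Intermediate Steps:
(((u - 2)*s(-2))*(-157) - 120)/(-71727) = (((2 - 2)*(-2))*(-157) - 120)/(-71727) = ((0*(-2))*(-157) - 120)*(-1/71727) = (0*(-157) - 120)*(-1/71727) = (0 - 120)*(-1/71727) = -120*(-1/71727) = 40/23909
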